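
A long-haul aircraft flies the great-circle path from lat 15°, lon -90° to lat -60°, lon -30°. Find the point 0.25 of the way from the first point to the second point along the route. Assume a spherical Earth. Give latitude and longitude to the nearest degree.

The haversine formula gives a central angle δ ≈ 1.553 rad (89.0°) between the endpoints.
Interpolate at f = 0.25 with slerp weights a = sin((1−f)δ)/sin δ ≈ 0.919, b = sin(fδ)/sin δ ≈ 0.379.
p = a·p₁ + b·p₂ ≈ (0.164, -0.982, -0.090); φ = arcsin(p_z) ≈ -5.17°, λ = atan2(p_y, p_x) ≈ -80.52°.

≈ lat -5°, lon -81°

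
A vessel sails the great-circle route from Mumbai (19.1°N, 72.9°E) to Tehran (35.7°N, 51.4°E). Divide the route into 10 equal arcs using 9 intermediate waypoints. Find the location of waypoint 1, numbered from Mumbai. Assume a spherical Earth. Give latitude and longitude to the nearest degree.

From cos δ = sin φ₁ sin φ₂ + cos φ₁ cos φ₂ cos Δλ, the central angle is δ ≈ 0.440 rad (25.2°).
Interpolate at f = 1/10 with slerp weights a = sin((1−f)δ)/sin δ ≈ 0.906, b = sin(fδ)/sin δ ≈ 0.103.
p = a·p₁ + b·p₂ ≈ (0.304, 0.883, 0.357); φ = arcsin(p_z) ≈ 20.89°, λ = atan2(p_y, p_x) ≈ 71.01°.

≈ (21°N, 71°E)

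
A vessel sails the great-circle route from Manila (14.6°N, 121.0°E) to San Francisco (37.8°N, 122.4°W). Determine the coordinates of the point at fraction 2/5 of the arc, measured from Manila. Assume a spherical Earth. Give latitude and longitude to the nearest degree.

≈ (39°N, 158°E)

Convert each endpoint to a unit vector on the sphere (x = cos φ cos λ, y = cos φ sin λ, z = sin φ).
The central angle between the endpoints is δ = arccos(p₁·p₂) ≈ 1.760 rad (100.8°).
Interpolate at f = 2/5 with slerp weights a = sin((1−f)δ)/sin δ ≈ 0.886, b = sin(fδ)/sin δ ≈ 0.659.
p = a·p₁ + b·p₂ ≈ (-0.721, 0.295, 0.627); φ = arcsin(p_z) ≈ 38.85°, λ = atan2(p_y, p_x) ≈ 157.71°.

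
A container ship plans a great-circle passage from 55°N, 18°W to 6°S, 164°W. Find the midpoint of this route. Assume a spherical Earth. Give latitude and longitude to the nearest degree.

Convert each endpoint to a unit vector on the sphere (x = cos φ cos λ, y = cos φ sin λ, z = sin φ).
The central angle between the endpoints is δ = arccos(p₁·p₂) ≈ 2.163 rad (124.0°).
Interpolate at f = 1/2 with slerp weights a = sin((1−f)δ)/sin δ ≈ 1.064, b = sin(fδ)/sin δ ≈ 1.064.
p = a·p₁ + b·p₂ ≈ (-0.437, -0.480, 0.761); φ = arcsin(p_z) ≈ 49.51°, λ = atan2(p_y, p_x) ≈ -132.28°.

≈ 50°N, 132°W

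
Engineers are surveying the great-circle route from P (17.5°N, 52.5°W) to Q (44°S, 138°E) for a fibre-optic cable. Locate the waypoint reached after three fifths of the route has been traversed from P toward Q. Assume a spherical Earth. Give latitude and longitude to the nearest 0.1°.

The haversine formula gives a central angle δ ≈ 2.654 rad (152.1°) between the endpoints.
Interpolate at f = 3/5 with slerp weights a = sin((1−f)δ)/sin δ ≈ 1.864, b = sin(fδ)/sin δ ≈ 2.134.
p = a·p₁ + b·p₂ ≈ (-0.059, -0.383, -0.922); φ = arcsin(p_z) ≈ -67.21°, λ = atan2(p_y, p_x) ≈ -98.72°.

≈ (67.2°S, 98.7°W)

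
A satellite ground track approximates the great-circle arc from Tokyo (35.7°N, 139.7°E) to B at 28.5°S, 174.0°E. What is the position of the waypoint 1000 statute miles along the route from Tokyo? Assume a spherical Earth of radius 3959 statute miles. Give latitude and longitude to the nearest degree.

Write both endpoints as unit vectors p₁, p₂ with components (cos φ cos λ, cos φ sin λ, sin φ).
The central angle between the endpoints is δ = arccos(p₁·p₂) ≈ 1.254 rad (71.9°). The total great-circle distance is δ·R ≈ 1.254 × 3959 ≈ 4966 mi, so the target fraction is f = 1000/4966 ≈ 0.201.
Interpolate at f ≈ 0.201 with slerp weights a = sin((1−f)δ)/sin δ ≈ 0.886, b = sin(fδ)/sin δ ≈ 0.263.
p = a·p₁ + b·p₂ ≈ (-0.779, 0.490, 0.392); φ = arcsin(p_z) ≈ 23.07°, λ = atan2(p_y, p_x) ≈ 147.84°.

≈ 23°N, 148°E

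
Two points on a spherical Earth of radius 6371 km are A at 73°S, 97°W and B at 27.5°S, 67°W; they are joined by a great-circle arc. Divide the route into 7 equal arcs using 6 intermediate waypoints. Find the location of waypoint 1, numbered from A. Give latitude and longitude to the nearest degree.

Convert each endpoint to a unit vector on the sphere (x = cos φ cos λ, y = cos φ sin λ, z = sin φ).
The central angle between the endpoints is δ = arccos(p₁·p₂) ≈ 0.842 rad (48.2°).
Interpolate at f = 1/7 with slerp weights a = sin((1−f)δ)/sin δ ≈ 0.886, b = sin(fδ)/sin δ ≈ 0.161.
p = a·p₁ + b·p₂ ≈ (0.024, -0.388, -0.921); φ = arcsin(p_z) ≈ -67.10°, λ = atan2(p_y, p_x) ≈ -86.44°.

≈ 67°S, 86°W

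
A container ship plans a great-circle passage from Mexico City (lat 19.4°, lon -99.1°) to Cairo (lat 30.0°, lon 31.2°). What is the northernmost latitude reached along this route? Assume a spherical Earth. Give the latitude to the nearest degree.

≈ 48°

The great circle lies in the plane with unit normal n̂ = (p₁ × p₂)/|p₁ × p₂|.
Here n̂_z ≈ +0.668; the vertex latitude is φ_max = arccos|n̂_z| ≈ 48.1°.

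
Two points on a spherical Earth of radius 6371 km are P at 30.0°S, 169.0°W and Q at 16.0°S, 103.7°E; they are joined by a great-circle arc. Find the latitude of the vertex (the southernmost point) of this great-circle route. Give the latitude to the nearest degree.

The great circle lies in the plane with unit normal n̂ = (p₁ × p₂)/|p₁ × p₂|.
Here n̂_z ≈ -0.845; the vertex latitude is φ_max = arccos|n̂_z| ≈ 32.3°.
Check via Clairaut: cos φ_max = |cos φ₁| · sin C = cos(30.0°)·sin(102.7°) ≈ 0.845, again giving ≈ 32.3°.

≈ 32°S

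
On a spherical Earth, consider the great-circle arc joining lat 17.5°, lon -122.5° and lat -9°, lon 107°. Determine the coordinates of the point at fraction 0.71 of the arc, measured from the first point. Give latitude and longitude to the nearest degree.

≈ lat 2°, lon 143°

Convert each endpoint to a unit vector on the sphere (x = cos φ cos λ, y = cos φ sin λ, z = sin φ).
The central angle between the endpoints is δ = arccos(p₁·p₂) ≈ 2.290 rad (131.2°).
Interpolate at f = 0.71 with slerp weights a = sin((1−f)δ)/sin δ ≈ 0.819, b = sin(fδ)/sin δ ≈ 1.327.
p = a·p₁ + b·p₂ ≈ (-0.803, 0.595, 0.039); φ = arcsin(p_z) ≈ 2.22°, λ = atan2(p_y, p_x) ≈ 143.48°.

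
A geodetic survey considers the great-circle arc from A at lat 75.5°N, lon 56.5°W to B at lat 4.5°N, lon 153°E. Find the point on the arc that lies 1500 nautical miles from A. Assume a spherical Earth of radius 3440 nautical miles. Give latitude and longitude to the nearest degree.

≈ lat 76°N, lon 178°W

Write both endpoints as unit vectors p₁, p₂ with components (cos φ cos λ, cos φ sin λ, sin φ).
The central angle between the endpoints is δ = arccos(p₁·p₂) ≈ 1.713 rad (98.1°). The total great-circle distance is δ·R ≈ 1.713 × 3440 ≈ 5891 nmi, so the target fraction is f = 1500/5891 ≈ 0.255.
Interpolate at f ≈ 0.255 with slerp weights a = sin((1−f)δ)/sin δ ≈ 0.967, b = sin(fδ)/sin δ ≈ 0.427.
p = a·p₁ + b·p₂ ≈ (-0.245, -0.009, 0.969); φ = arcsin(p_z) ≈ 75.79°, λ = atan2(p_y, p_x) ≈ -177.96°.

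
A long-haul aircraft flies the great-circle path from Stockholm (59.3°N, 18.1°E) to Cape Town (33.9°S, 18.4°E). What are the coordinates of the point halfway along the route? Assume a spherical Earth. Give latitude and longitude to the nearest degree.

≈ 13°N, 18°E

From cos δ = sin φ₁ sin φ₂ + cos φ₁ cos φ₂ cos Δλ, the central angle is δ ≈ 1.627 rad (93.2°).
Interpolate at f = 1/2 with slerp weights a = sin((1−f)δ)/sin δ ≈ 0.728, b = sin(fδ)/sin δ ≈ 0.728.
p = a·p₁ + b·p₂ ≈ (0.926, 0.306, 0.220); φ = arcsin(p_z) ≈ 12.70°, λ = atan2(p_y, p_x) ≈ 18.29°.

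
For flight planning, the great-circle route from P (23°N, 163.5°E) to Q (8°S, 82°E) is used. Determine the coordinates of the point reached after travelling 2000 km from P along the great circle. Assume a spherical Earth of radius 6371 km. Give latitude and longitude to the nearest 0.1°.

≈ (18.6°N, 144.8°E)

Write both endpoints as unit vectors p₁, p₂ with components (cos φ cos λ, cos φ sin λ, sin φ).
The central angle between the endpoints is δ = arccos(p₁·p₂) ≈ 1.490 rad (85.4°). The total great-circle distance is δ·R ≈ 1.490 × 6371 ≈ 9495 km, so the target fraction is f = 2000/9495 ≈ 0.211.
Interpolate at f ≈ 0.211 with slerp weights a = sin((1−f)δ)/sin δ ≈ 0.926, b = sin(fδ)/sin δ ≈ 0.310.
p = a·p₁ + b·p₂ ≈ (-0.775, 0.546, 0.319); φ = arcsin(p_z) ≈ 18.59°, λ = atan2(p_y, p_x) ≈ 144.83°.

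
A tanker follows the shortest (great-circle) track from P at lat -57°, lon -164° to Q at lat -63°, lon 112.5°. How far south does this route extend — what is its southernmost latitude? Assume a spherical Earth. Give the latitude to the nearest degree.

The great circle lies in the plane with unit normal n̂ = (p₁ × p₂)/|p₁ × p₂|.
Here n̂_z ≈ -0.389; the vertex latitude is φ_max = arccos|n̂_z| ≈ 67.1°.
Check via Clairaut: cos φ_max = |cos φ₁| · sin C = cos(57.0°)·sin(134.4°) ≈ 0.389, again giving ≈ 67.1°.

≈ -67°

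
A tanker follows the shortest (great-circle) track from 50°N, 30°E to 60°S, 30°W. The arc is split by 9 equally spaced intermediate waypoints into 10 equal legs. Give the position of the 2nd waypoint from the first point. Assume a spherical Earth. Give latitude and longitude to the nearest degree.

Write both endpoints as unit vectors p₁, p₂ with components (cos φ cos λ, cos φ sin λ, sin φ).
The central angle between the endpoints is δ = arccos(p₁·p₂) ≈ 2.098 rad (120.2°).
Interpolate at f = 2/10 with slerp weights a = sin((1−f)δ)/sin δ ≈ 1.150, b = sin(fδ)/sin δ ≈ 0.471.
p = a·p₁ + b·p₂ ≈ (0.844, 0.252, 0.473); φ = arcsin(p_z) ≈ 28.23°, λ = atan2(p_y, p_x) ≈ 16.61°.

≈ 28°N, 17°E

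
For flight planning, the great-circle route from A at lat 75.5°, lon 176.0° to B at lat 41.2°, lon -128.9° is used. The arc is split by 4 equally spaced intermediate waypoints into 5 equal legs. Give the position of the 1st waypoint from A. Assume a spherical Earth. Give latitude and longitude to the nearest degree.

≈ lat 71°, lon -160°

Write both endpoints as unit vectors p₁, p₂ with components (cos φ cos λ, cos φ sin λ, sin φ).
The central angle between the endpoints is δ = arccos(p₁·p₂) ≈ 0.730 rad (41.8°).
Interpolate at f = 1/5 with slerp weights a = sin((1−f)δ)/sin δ ≈ 0.827, b = sin(fδ)/sin δ ≈ 0.218.
p = a·p₁ + b·p₂ ≈ (-0.310, -0.113, 0.944); φ = arcsin(p_z) ≈ 70.75°, λ = atan2(p_y, p_x) ≈ -159.90°.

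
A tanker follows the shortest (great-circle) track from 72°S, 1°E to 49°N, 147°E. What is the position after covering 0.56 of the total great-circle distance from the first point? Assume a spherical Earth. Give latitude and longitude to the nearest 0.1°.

Convert each endpoint to a unit vector on the sphere (x = cos φ cos λ, y = cos φ sin λ, z = sin φ).
The central angle between the endpoints is δ = arccos(p₁·p₂) ≈ 2.659 rad (152.4°).
Interpolate at f = 0.56 with slerp weights a = sin((1−f)δ)/sin δ ≈ 1.984, b = sin(fδ)/sin δ ≈ 2.148.
p = a·p₁ + b·p₂ ≈ (-0.569, 0.778, -0.266); φ = arcsin(p_z) ≈ -15.44°, λ = atan2(p_y, p_x) ≈ 126.16°.

≈ 15.4°S, 126.2°E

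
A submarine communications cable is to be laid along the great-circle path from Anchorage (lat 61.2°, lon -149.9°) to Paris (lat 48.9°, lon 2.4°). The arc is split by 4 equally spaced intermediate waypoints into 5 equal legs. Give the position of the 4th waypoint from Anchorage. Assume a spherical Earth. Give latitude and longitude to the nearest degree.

≈ lat 62°, lon -5°

Convert each endpoint to a unit vector on the sphere (x = cos φ cos λ, y = cos φ sin λ, z = sin φ).
The central angle between the endpoints is δ = arccos(p₁·p₂) ≈ 1.181 rad (67.7°).
Interpolate at f = 4/5 with slerp weights a = sin((1−f)δ)/sin δ ≈ 0.253, b = sin(fδ)/sin δ ≈ 0.876.
p = a·p₁ + b·p₂ ≈ (0.470, -0.037, 0.882); φ = arcsin(p_z) ≈ 61.87°, λ = atan2(p_y, p_x) ≈ -4.50°.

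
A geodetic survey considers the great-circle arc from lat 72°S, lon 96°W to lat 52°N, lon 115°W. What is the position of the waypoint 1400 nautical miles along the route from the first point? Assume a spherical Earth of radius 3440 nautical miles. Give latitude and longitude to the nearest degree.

≈ lat 49°S, lon 104°W

The haversine formula gives a central angle δ ≈ 2.177 rad (124.7°) between the endpoints. The total great-circle distance is δ·R ≈ 2.177 × 3440 ≈ 7488 nmi, so the target fraction is f = 1400/7488 ≈ 0.187.
Interpolate at f ≈ 0.187 with slerp weights a = sin((1−f)δ)/sin δ ≈ 1.193, b = sin(fδ)/sin δ ≈ 0.482.
p = a·p₁ + b·p₂ ≈ (-0.164, -0.635, -0.755); φ = arcsin(p_z) ≈ -49.00°, λ = atan2(p_y, p_x) ≈ -104.46°.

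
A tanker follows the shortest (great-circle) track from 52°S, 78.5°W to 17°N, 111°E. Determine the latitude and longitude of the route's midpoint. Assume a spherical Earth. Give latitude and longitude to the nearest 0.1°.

≈ 53.7°S, 127.2°E

Write both endpoints as unit vectors p₁, p₂ with components (cos φ cos λ, cos φ sin λ, sin φ).
The central angle between the endpoints is δ = arccos(p₁·p₂) ≈ 2.517 rad (144.2°).
Interpolate at f = 1/2 with slerp weights a = sin((1−f)δ)/sin δ ≈ 1.627, b = sin(fδ)/sin δ ≈ 1.627.
p = a·p₁ + b·p₂ ≈ (-0.358, 0.471, -0.806); φ = arcsin(p_z) ≈ -53.74°, λ = atan2(p_y, p_x) ≈ 127.23°.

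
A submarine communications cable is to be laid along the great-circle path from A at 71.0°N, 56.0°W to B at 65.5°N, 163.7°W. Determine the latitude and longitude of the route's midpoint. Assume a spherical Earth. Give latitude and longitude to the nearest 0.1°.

≈ 76.6°N, 119.2°W

The haversine formula gives a central angle δ ≈ 0.611 rad (35.0°) between the endpoints.
Interpolate at f = 1/2 with slerp weights a = sin((1−f)δ)/sin δ ≈ 0.524, b = sin(fδ)/sin δ ≈ 0.524.
p = a·p₁ + b·p₂ ≈ (-0.113, -0.203, 0.973); φ = arcsin(p_z) ≈ 76.58°, λ = atan2(p_y, p_x) ≈ -119.21°.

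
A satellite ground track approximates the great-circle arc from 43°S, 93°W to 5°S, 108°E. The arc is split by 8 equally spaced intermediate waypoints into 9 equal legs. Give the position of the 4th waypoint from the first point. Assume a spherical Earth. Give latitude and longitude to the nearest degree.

≈ 67°S, 161°E

Write both endpoints as unit vectors p₁, p₂ with components (cos φ cos λ, cos φ sin λ, sin φ).
The central angle between the endpoints is δ = arccos(p₁·p₂) ≈ 2.240 rad (128.4°).
Interpolate at f = 4/9 with slerp weights a = sin((1−f)δ)/sin δ ≈ 1.208, b = sin(fδ)/sin δ ≈ 1.070.
p = a·p₁ + b·p₂ ≈ (-0.376, 0.132, -0.917); φ = arcsin(p_z) ≈ -66.54°, λ = atan2(p_y, p_x) ≈ 160.69°.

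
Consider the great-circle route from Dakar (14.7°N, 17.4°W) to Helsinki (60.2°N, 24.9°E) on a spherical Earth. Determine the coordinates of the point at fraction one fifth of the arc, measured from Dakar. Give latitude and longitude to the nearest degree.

≈ (25°N, 12°W)

Write both endpoints as unit vectors p₁, p₂ with components (cos φ cos λ, cos φ sin λ, sin φ).
The central angle between the endpoints is δ = arccos(p₁·p₂) ≈ 0.957 rad (54.8°).
Interpolate at f = 1/5 with slerp weights a = sin((1−f)δ)/sin δ ≈ 0.848, b = sin(fδ)/sin δ ≈ 0.233.
p = a·p₁ + b·p₂ ≈ (0.887, -0.197, 0.417); φ = arcsin(p_z) ≈ 24.65°, λ = atan2(p_y, p_x) ≈ -12.49°.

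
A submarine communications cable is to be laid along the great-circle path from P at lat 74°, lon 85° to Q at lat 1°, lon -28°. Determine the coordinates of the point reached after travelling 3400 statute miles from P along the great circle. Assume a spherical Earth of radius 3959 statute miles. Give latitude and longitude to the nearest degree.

The haversine formula gives a central angle δ ≈ 1.662 rad (95.2°) between the endpoints. The total great-circle distance is δ·R ≈ 1.662 × 3959 ≈ 6579 mi, so the target fraction is f = 3400/6579 ≈ 0.517.
Interpolate at f ≈ 0.517 with slerp weights a = sin((1−f)δ)/sin δ ≈ 0.722, b = sin(fδ)/sin δ ≈ 0.760.
p = a·p₁ + b·p₂ ≈ (0.688, -0.158, 0.708); φ = arcsin(p_z) ≈ 45.05°, λ = atan2(p_y, p_x) ≈ -12.96°.

≈ lat 45°, lon -13°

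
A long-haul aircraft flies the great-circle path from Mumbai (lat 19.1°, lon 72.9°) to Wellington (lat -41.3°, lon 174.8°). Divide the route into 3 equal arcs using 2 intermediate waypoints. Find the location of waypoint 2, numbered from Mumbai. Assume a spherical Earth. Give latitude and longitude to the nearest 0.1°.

From cos δ = sin φ₁ sin φ₂ + cos φ₁ cos φ₂ cos Δλ, the central angle is δ ≈ 1.942 rad (111.2°).
Interpolate at f = 2/3 with slerp weights a = sin((1−f)δ)/sin δ ≈ 0.647, b = sin(fδ)/sin δ ≈ 1.032.
p = a·p₁ + b·p₂ ≈ (-0.593, 0.655, -0.470); φ = arcsin(p_z) ≈ -28.01°, λ = atan2(p_y, p_x) ≈ 132.15°.

≈ lat -28.0°, lon 132.2°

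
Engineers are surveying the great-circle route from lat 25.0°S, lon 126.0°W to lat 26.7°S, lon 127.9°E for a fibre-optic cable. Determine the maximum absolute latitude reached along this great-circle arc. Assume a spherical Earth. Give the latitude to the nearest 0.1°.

≈ 38.9°S

The great circle lies in the plane with unit normal n̂ = (p₁ × p₂)/|p₁ × p₂|.
Here n̂_z ≈ -0.778; the vertex latitude is φ_max = arccos|n̂_z| ≈ 38.9°.
Check via Clairaut: cos φ_max = |cos φ₁| · sin C = cos(25.0°)·sin(120.8°) ≈ 0.778, again giving ≈ 38.9°.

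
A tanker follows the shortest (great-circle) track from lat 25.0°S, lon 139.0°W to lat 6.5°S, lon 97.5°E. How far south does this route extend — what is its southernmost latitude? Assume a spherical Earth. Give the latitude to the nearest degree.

≈ 33°S

The great circle lies in the plane with unit normal n̂ = (p₁ × p₂)/|p₁ × p₂|.
Here n̂_z ≈ -0.840; the vertex latitude is φ_max = arccos|n̂_z| ≈ 32.8°.
Check via Clairaut: cos φ_max = |cos φ₁| · sin C = cos(25.0°)·sin(112.0°) ≈ 0.840, again giving ≈ 32.8°.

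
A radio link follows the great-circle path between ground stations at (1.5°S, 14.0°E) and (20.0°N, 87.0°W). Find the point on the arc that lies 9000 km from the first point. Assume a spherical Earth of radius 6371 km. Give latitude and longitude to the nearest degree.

≈ (20°N, 66°W)

The haversine formula gives a central angle δ ≈ 1.760 rad (100.8°) between the endpoints. The total great-circle distance is δ·R ≈ 1.760 × 6371 ≈ 11214 km, so the target fraction is f = 9000/11214 ≈ 0.803.
Interpolate at f ≈ 0.803 with slerp weights a = sin((1−f)δ)/sin δ ≈ 0.347, b = sin(fδ)/sin δ ≈ 1.005.
p = a·p₁ + b·p₂ ≈ (0.386, -0.860, 0.335); φ = arcsin(p_z) ≈ 19.56°, λ = atan2(p_y, p_x) ≈ -65.83°.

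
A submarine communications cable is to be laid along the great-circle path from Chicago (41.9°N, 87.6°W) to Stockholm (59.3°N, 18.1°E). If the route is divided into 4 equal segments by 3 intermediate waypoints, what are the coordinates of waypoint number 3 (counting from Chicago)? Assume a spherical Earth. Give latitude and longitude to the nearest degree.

≈ 65°N, 13°W

The haversine formula gives a central angle δ ≈ 1.080 rad (61.9°) between the endpoints.
Interpolate at f = 3/4 with slerp weights a = sin((1−f)δ)/sin δ ≈ 0.302, b = sin(fδ)/sin δ ≈ 0.821.
p = a·p₁ + b·p₂ ≈ (0.408, -0.095, 0.908); φ = arcsin(p_z) ≈ 65.24°, λ = atan2(p_y, p_x) ≈ -13.06°.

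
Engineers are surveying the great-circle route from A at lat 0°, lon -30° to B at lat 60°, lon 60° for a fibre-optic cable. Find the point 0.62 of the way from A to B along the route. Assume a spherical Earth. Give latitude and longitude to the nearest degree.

≈ lat 46°, lon 6°

Write both endpoints as unit vectors p₁, p₂ with components (cos φ cos λ, cos φ sin λ, sin φ).
The central angle between the endpoints is δ = arccos(p₁·p₂) ≈ 1.571 rad (90.0°).
Interpolate at f = 0.62 with slerp weights a = sin((1−f)δ)/sin δ ≈ 0.562, b = sin(fδ)/sin δ ≈ 0.827.
p = a·p₁ + b·p₂ ≈ (0.694, 0.077, 0.716); φ = arcsin(p_z) ≈ 45.75°, λ = atan2(p_y, p_x) ≈ 6.34°.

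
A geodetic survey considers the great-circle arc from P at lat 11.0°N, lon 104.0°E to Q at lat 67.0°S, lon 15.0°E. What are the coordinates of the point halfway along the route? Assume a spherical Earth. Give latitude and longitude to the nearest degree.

≈ lat 34°S, lon 82°E

The haversine formula gives a central angle δ ≈ 1.741 rad (99.7°) between the endpoints.
Interpolate at f = 1/2 with slerp weights a = sin((1−f)δ)/sin δ ≈ 0.776, b = sin(fδ)/sin δ ≈ 0.776.
p = a·p₁ + b·p₂ ≈ (0.109, 0.817, -0.566); φ = arcsin(p_z) ≈ -34.47°, λ = atan2(p_y, p_x) ≈ 82.43°.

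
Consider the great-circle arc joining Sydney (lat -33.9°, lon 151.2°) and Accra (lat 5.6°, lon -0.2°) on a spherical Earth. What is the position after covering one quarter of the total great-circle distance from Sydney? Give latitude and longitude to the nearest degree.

≈ lat -50°, lon 108°

Convert each endpoint to a unit vector on the sphere (x = cos φ cos λ, y = cos φ sin λ, z = sin φ).
The central angle between the endpoints is δ = arccos(p₁·p₂) ≈ 2.465 rad (141.2°).
Interpolate at f = 1/4 with slerp weights a = sin((1−f)δ)/sin δ ≈ 1.536, b = sin(fδ)/sin δ ≈ 0.923.
p = a·p₁ + b·p₂ ≈ (-0.198, 0.611, -0.766); φ = arcsin(p_z) ≈ -50.04°, λ = atan2(p_y, p_x) ≈ 107.99°.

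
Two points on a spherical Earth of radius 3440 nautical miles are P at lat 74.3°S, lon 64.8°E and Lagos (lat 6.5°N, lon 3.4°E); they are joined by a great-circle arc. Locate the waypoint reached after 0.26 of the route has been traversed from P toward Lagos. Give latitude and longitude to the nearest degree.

Convert each endpoint to a unit vector on the sphere (x = cos φ cos λ, y = cos φ sin λ, z = sin φ).
The central angle between the endpoints is δ = arccos(p₁·p₂) ≈ 1.551 rad (88.9°).
Interpolate at f = 0.26 with slerp weights a = sin((1−f)δ)/sin δ ≈ 0.912, b = sin(fδ)/sin δ ≈ 0.393.
p = a·p₁ + b·p₂ ≈ (0.494, 0.246, -0.834); φ = arcsin(p_z) ≈ -56.47°, λ = atan2(p_y, p_x) ≈ 26.50°.

≈ lat 56°S, lon 26°E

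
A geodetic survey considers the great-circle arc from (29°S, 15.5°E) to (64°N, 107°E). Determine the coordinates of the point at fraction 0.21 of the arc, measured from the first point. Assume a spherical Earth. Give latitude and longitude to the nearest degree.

≈ (7°S, 27°E)

Write both endpoints as unit vectors p₁, p₂ with components (cos φ cos λ, cos φ sin λ, sin φ).
The central angle between the endpoints is δ = arccos(p₁·p₂) ≈ 2.033 rad (116.5°).
Interpolate at f = 0.21 with slerp weights a = sin((1−f)δ)/sin δ ≈ 1.116, b = sin(fδ)/sin δ ≈ 0.463.
p = a·p₁ + b·p₂ ≈ (0.882, 0.455, -0.126); φ = arcsin(p_z) ≈ -7.21°, λ = atan2(p_y, p_x) ≈ 27.29°.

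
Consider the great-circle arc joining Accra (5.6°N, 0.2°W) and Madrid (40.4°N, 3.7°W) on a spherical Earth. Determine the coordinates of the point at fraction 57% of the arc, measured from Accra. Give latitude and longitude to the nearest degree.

Write both endpoints as unit vectors p₁, p₂ with components (cos φ cos λ, cos φ sin λ, sin φ).
The central angle between the endpoints is δ = arccos(p₁·p₂) ≈ 0.610 rad (34.9°).
Interpolate at f = 0.57 with slerp weights a = sin((1−f)δ)/sin δ ≈ 0.453, b = sin(fδ)/sin δ ≈ 0.595.
p = a·p₁ + b·p₂ ≈ (0.902, -0.031, 0.430); φ = arcsin(p_z) ≈ 25.45°, λ = atan2(p_y, p_x) ≈ -1.95°.

≈ (25°N, 2°W)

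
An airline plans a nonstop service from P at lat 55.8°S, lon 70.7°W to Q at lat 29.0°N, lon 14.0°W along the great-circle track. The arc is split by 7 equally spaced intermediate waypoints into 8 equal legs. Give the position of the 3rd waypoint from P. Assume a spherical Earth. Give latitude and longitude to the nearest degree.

≈ lat 26°S, lon 41°W

From cos δ = sin φ₁ sin φ₂ + cos φ₁ cos φ₂ cos Δλ, the central angle is δ ≈ 1.702 rad (97.5°).
Interpolate at f = 3/8 with slerp weights a = sin((1−f)δ)/sin δ ≈ 0.882, b = sin(fδ)/sin δ ≈ 0.601.
p = a·p₁ + b·p₂ ≈ (0.674, -0.595, -0.438); φ = arcsin(p_z) ≈ -25.97°, λ = atan2(p_y, p_x) ≈ -41.44°.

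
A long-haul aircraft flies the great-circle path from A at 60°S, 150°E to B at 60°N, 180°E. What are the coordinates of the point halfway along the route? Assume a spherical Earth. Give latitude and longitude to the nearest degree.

≈ 0°N, 165°E

Convert each endpoint to a unit vector on the sphere (x = cos φ cos λ, y = cos φ sin λ, z = sin φ).
The central angle between the endpoints is δ = arccos(p₁·p₂) ≈ 2.134 rad (122.2°).
Interpolate at f = 1/2 with slerp weights a = sin((1−f)δ)/sin δ ≈ 1.035, b = sin(fδ)/sin δ ≈ 1.035.
p = a·p₁ + b·p₂ ≈ (-0.966, 0.259, 0.000); φ = arcsin(p_z) ≈ 0.00°, λ = atan2(p_y, p_x) ≈ 165.00°.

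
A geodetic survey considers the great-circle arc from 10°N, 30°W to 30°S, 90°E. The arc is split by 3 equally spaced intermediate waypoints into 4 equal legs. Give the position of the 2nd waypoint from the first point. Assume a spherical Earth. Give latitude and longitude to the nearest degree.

≈ 19°S, 24°E

Convert each endpoint to a unit vector on the sphere (x = cos φ cos λ, y = cos φ sin λ, z = sin φ).
The central angle between the endpoints is δ = arccos(p₁·p₂) ≈ 2.110 rad (120.9°).
Interpolate at f = 2/4 with slerp weights a = sin((1−f)δ)/sin δ ≈ 1.014, b = sin(fδ)/sin δ ≈ 1.014.
p = a·p₁ + b·p₂ ≈ (0.864, 0.379, -0.331); φ = arcsin(p_z) ≈ -19.32°, λ = atan2(p_y, p_x) ≈ 23.66°.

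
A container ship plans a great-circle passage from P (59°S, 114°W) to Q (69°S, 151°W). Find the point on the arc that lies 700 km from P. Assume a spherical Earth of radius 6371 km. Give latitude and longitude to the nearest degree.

≈ (63°S, 123°W)

The haversine formula gives a central angle δ ≈ 0.325 rad (18.6°) between the endpoints. The total great-circle distance is δ·R ≈ 0.325 × 6371 ≈ 2071 km, so the target fraction is f = 700/2071 ≈ 0.338.
Interpolate at f ≈ 0.338 with slerp weights a = sin((1−f)δ)/sin δ ≈ 0.669, b = sin(fδ)/sin δ ≈ 0.343.
p = a·p₁ + b·p₂ ≈ (-0.248, -0.374, -0.894); φ = arcsin(p_z) ≈ -63.34°, λ = atan2(p_y, p_x) ≈ -123.50°.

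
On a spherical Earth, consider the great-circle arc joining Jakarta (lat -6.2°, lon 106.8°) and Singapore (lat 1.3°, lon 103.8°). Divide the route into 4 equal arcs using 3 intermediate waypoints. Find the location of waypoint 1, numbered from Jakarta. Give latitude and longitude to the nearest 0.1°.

The haversine formula gives a central angle δ ≈ 0.141 rad (8.1°) between the endpoints.
Interpolate at f = 1/4 with slerp weights a = sin((1−f)δ)/sin δ ≈ 0.751, b = sin(fδ)/sin δ ≈ 0.251.
p = a·p₁ + b·p₂ ≈ (-0.276, 0.958, -0.075); φ = arcsin(p_z) ≈ -4.33°, λ = atan2(p_y, p_x) ≈ 106.05°.

≈ lat -4.3°, lon 106.0°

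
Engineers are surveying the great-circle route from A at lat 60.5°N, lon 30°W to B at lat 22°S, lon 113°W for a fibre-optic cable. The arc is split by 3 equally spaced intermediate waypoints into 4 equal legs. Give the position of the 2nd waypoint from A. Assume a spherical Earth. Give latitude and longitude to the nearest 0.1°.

Convert each endpoint to a unit vector on the sphere (x = cos φ cos λ, y = cos φ sin λ, z = sin φ).
The central angle between the endpoints is δ = arccos(p₁·p₂) ≈ 1.845 rad (105.7°).
Interpolate at f = 2/4 with slerp weights a = sin((1−f)δ)/sin δ ≈ 0.828, b = sin(fδ)/sin δ ≈ 0.828.
p = a·p₁ + b·p₂ ≈ (0.053, -0.910, 0.410); φ = arcsin(p_z) ≈ 24.23°, λ = atan2(p_y, p_x) ≈ -86.66°.

≈ lat 24.2°N, lon 86.7°W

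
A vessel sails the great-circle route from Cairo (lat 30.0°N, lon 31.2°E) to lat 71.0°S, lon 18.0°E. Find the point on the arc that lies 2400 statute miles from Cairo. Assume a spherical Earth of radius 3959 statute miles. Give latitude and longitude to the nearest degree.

From cos δ = sin φ₁ sin φ₂ + cos φ₁ cos φ₂ cos Δλ, the central angle is δ ≈ 1.770 rad (101.4°). The total great-circle distance is δ·R ≈ 1.770 × 3959 ≈ 7009 mi, so the target fraction is f = 2400/7009 ≈ 0.342.
Interpolate at f ≈ 0.342 with slerp weights a = sin((1−f)δ)/sin δ ≈ 0.937, b = sin(fδ)/sin δ ≈ 0.581.
p = a·p₁ + b·p₂ ≈ (0.874, 0.479, -0.081); φ = arcsin(p_z) ≈ -4.65°, λ = atan2(p_y, p_x) ≈ 28.71°.

≈ lat 5°S, lon 29°E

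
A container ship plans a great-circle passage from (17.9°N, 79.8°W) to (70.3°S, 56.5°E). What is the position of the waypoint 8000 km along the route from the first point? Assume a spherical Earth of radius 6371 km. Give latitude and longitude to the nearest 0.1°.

From cos δ = sin φ₁ sin φ₂ + cos φ₁ cos φ₂ cos Δλ, the central angle is δ ≈ 2.119 rad (121.4°). The total great-circle distance is δ·R ≈ 2.119 × 6371 ≈ 13501 km, so the target fraction is f = 8000/13501 ≈ 0.593.
Interpolate at f ≈ 0.593 with slerp weights a = sin((1−f)δ)/sin δ ≈ 0.891, b = sin(fδ)/sin δ ≈ 1.114.
p = a·p₁ + b·p₂ ≈ (0.357, -0.521, -0.775); φ = arcsin(p_z) ≈ -50.82°, λ = atan2(p_y, p_x) ≈ -55.55°.

≈ (50.8°S, 55.6°W)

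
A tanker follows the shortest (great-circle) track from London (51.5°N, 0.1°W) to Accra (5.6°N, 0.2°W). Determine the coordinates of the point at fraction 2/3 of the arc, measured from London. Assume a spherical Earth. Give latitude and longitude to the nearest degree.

The haversine formula gives a central angle δ ≈ 0.801 rad (45.9°) between the endpoints.
Interpolate at f = 2/3 with slerp weights a = sin((1−f)δ)/sin δ ≈ 0.367, b = sin(fδ)/sin δ ≈ 0.709.
p = a·p₁ + b·p₂ ≈ (0.934, -0.003, 0.357); φ = arcsin(p_z) ≈ 20.90°, λ = atan2(p_y, p_x) ≈ -0.18°.

≈ 21°N, 0°E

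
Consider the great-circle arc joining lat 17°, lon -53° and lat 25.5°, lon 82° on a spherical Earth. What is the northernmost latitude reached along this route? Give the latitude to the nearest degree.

The great circle lies in the plane with unit normal n̂ = (p₁ × p₂)/|p₁ × p₂|.
Here n̂_z ≈ +0.698; the vertex latitude is φ_max = arccos|n̂_z| ≈ 45.8°.
Check via Clairaut: cos φ_max = |cos φ₁| · sin C = cos(17.0°)·sin(46.8°) ≈ 0.698, again giving ≈ 45.8°.

≈ 46°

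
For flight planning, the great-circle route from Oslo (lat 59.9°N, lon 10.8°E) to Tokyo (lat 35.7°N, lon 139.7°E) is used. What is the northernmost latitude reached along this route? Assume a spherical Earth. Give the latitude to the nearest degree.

The great circle lies in the plane with unit normal n̂ = (p₁ × p₂)/|p₁ × p₂|.
Here n̂_z ≈ +0.327; the vertex latitude is φ_max = arccos|n̂_z| ≈ 70.9°.
Check via Clairaut: cos φ_max = |cos φ₁| · sin C = cos(59.9°)·sin(40.7°) ≈ 0.327, again giving ≈ 70.9°.

≈ 71°N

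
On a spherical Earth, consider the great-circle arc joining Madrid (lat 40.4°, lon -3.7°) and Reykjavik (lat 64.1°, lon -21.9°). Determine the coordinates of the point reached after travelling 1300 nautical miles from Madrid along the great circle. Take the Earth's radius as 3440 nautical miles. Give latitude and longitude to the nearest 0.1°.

Write both endpoints as unit vectors p₁, p₂ with components (cos φ cos λ, cos φ sin λ, sin φ).
The central angle between the endpoints is δ = arccos(p₁·p₂) ≈ 0.453 rad (26.0°). The total great-circle distance is δ·R ≈ 0.453 × 3440 ≈ 1559 nmi, so the target fraction is f = 1300/1559 ≈ 0.834.
Interpolate at f ≈ 0.834 with slerp weights a = sin((1−f)δ)/sin δ ≈ 0.172, b = sin(fδ)/sin δ ≈ 0.843.
p = a·p₁ + b·p₂ ≈ (0.472, -0.146, 0.869); φ = arcsin(p_z) ≈ 60.39°, λ = atan2(p_y, p_x) ≈ -17.15°.

≈ lat 60.4°, lon -17.2°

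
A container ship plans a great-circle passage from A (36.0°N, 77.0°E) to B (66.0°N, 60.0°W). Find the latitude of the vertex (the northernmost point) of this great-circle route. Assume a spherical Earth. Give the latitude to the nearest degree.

The great circle lies in the plane with unit normal n̂ = (p₁ × p₂)/|p₁ × p₂|.
Here n̂_z ≈ -0.235; the vertex latitude is φ_max = arccos|n̂_z| ≈ 76.4°.
Check via Clairaut: cos φ_max = |cos φ₁| · sin C = cos(36.0°)·sin(16.9°) ≈ 0.235, again giving ≈ 76.4°.

≈ 76°N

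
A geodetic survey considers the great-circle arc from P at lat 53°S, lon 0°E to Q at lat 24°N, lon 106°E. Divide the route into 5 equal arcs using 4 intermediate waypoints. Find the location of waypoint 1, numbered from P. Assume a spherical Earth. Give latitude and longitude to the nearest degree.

Convert each endpoint to a unit vector on the sphere (x = cos φ cos λ, y = cos φ sin λ, z = sin φ).
The central angle between the endpoints is δ = arccos(p₁·p₂) ≈ 2.067 rad (118.4°).
Interpolate at f = 1/5 with slerp weights a = sin((1−f)δ)/sin δ ≈ 1.133, b = sin(fδ)/sin δ ≈ 0.457.
p = a·p₁ + b·p₂ ≈ (0.567, 0.401, -0.719); φ = arcsin(p_z) ≈ -46.00°, λ = atan2(p_y, p_x) ≈ 35.29°.

≈ lat 46°S, lon 35°E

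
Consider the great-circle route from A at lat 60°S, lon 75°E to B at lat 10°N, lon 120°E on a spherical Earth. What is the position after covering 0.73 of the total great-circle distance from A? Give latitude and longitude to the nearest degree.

From cos δ = sin φ₁ sin φ₂ + cos φ₁ cos φ₂ cos Δλ, the central angle is δ ≈ 1.372 rad (78.6°).
Interpolate at f = 0.73 with slerp weights a = sin((1−f)δ)/sin δ ≈ 0.369, b = sin(fδ)/sin δ ≈ 0.859.
p = a·p₁ + b·p₂ ≈ (-0.375, 0.911, -0.171); φ = arcsin(p_z) ≈ -9.82°, λ = atan2(p_y, p_x) ≈ 112.39°.

≈ lat 10°S, lon 112°E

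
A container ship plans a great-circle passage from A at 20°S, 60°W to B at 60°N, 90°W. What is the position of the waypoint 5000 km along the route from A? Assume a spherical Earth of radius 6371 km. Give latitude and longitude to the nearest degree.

≈ 24°N, 71°W

Write both endpoints as unit vectors p₁, p₂ with components (cos φ cos λ, cos φ sin λ, sin φ).
The central angle between the endpoints is δ = arccos(p₁·p₂) ≈ 1.460 rad (83.6°). The total great-circle distance is δ·R ≈ 1.460 × 6371 ≈ 9301 km, so the target fraction is f = 5000/9301 ≈ 0.538.
Interpolate at f ≈ 0.538 with slerp weights a = sin((1−f)δ)/sin δ ≈ 0.629, b = sin(fδ)/sin δ ≈ 0.711.
p = a·p₁ + b·p₂ ≈ (0.295, -0.867, 0.401); φ = arcsin(p_z) ≈ 23.62°, λ = atan2(p_y, p_x) ≈ -71.19°.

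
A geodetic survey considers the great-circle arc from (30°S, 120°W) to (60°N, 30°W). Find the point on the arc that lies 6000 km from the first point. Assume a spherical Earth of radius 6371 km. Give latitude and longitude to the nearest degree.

≈ (17°N, 92°W)

Write both endpoints as unit vectors p₁, p₂ with components (cos φ cos λ, cos φ sin λ, sin φ).
The central angle between the endpoints is δ = arccos(p₁·p₂) ≈ 2.019 rad (115.7°). The total great-circle distance is δ·R ≈ 2.019 × 6371 ≈ 12861 km, so the target fraction is f = 6000/12861 ≈ 0.467.
Interpolate at f ≈ 0.467 with slerp weights a = sin((1−f)δ)/sin δ ≈ 0.977, b = sin(fδ)/sin δ ≈ 0.897.
p = a·p₁ + b·p₂ ≈ (-0.035, -0.957, 0.288); φ = arcsin(p_z) ≈ 16.77°, λ = atan2(p_y, p_x) ≈ -92.07°.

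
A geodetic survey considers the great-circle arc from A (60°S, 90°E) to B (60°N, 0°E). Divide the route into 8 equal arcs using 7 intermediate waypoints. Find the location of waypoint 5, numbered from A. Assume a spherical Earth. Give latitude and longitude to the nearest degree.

≈ (16°N, 38°E)

From cos δ = sin φ₁ sin φ₂ + cos φ₁ cos φ₂ cos Δλ, the central angle is δ ≈ 2.419 rad (138.6°).
Interpolate at f = 5/8 with slerp weights a = sin((1−f)δ)/sin δ ≈ 1.191, b = sin(fδ)/sin δ ≈ 1.509.
p = a·p₁ + b·p₂ ≈ (0.755, 0.595, 0.276); φ = arcsin(p_z) ≈ 16.00°, λ = atan2(p_y, p_x) ≈ 38.28°.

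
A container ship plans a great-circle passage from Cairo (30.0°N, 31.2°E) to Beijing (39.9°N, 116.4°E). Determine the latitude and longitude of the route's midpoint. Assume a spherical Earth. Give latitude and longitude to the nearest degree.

≈ 43°N, 71°E

Convert each endpoint to a unit vector on the sphere (x = cos φ cos λ, y = cos φ sin λ, z = sin φ).
The central angle between the endpoints is δ = arccos(p₁·p₂) ≈ 1.185 rad (67.9°).
Interpolate at f = 1/2 with slerp weights a = sin((1−f)δ)/sin δ ≈ 0.603, b = sin(fδ)/sin δ ≈ 0.603.
p = a·p₁ + b·p₂ ≈ (0.241, 0.685, 0.688); φ = arcsin(p_z) ≈ 43.47°, λ = atan2(p_y, p_x) ≈ 70.61°.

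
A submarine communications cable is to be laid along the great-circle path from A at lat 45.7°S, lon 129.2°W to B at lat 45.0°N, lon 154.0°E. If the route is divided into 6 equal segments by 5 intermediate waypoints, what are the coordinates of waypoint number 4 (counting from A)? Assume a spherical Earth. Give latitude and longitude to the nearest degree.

≈ lat 16°N, lon 178°W

Convert each endpoint to a unit vector on the sphere (x = cos φ cos λ, y = cos φ sin λ, z = sin φ).
The central angle between the endpoints is δ = arccos(p₁·p₂) ≈ 1.975 rad (113.2°).
Interpolate at f = 4/6 with slerp weights a = sin((1−f)δ)/sin δ ≈ 0.665, b = sin(fδ)/sin δ ≈ 1.053.
p = a·p₁ + b·p₂ ≈ (-0.963, -0.034, 0.268); φ = arcsin(p_z) ≈ 15.55°, λ = atan2(p_y, p_x) ≈ -177.99°.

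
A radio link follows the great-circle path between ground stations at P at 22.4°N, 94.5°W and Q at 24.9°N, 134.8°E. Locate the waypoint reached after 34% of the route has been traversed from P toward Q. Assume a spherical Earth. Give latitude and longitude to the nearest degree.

Convert each endpoint to a unit vector on the sphere (x = cos φ cos λ, y = cos φ sin λ, z = sin φ).
The central angle between the endpoints is δ = arccos(p₁·p₂) ≈ 1.968 rad (112.7°).
Interpolate at f = 0.34 with slerp weights a = sin((1−f)δ)/sin δ ≈ 1.044, b = sin(fδ)/sin δ ≈ 0.672.
p = a·p₁ + b·p₂ ≈ (-0.506, -0.530, 0.681); φ = arcsin(p_z) ≈ 42.93°, λ = atan2(p_y, p_x) ≈ -133.66°.

≈ 43°N, 134°W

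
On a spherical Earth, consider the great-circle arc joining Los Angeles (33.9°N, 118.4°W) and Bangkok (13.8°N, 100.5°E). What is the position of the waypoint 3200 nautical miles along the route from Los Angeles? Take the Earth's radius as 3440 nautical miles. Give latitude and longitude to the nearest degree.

≈ (54°N, 169°E)

The haversine formula gives a central angle δ ≈ 2.088 rad (119.6°) between the endpoints. The total great-circle distance is δ·R ≈ 2.088 × 3440 ≈ 7182 nmi, so the target fraction is f = 3200/7182 ≈ 0.446.
Interpolate at f ≈ 0.446 with slerp weights a = sin((1−f)δ)/sin δ ≈ 1.054, b = sin(fδ)/sin δ ≈ 0.922.
p = a·p₁ + b·p₂ ≈ (-0.579, 0.111, 0.808); φ = arcsin(p_z) ≈ 53.86°, λ = atan2(p_y, p_x) ≈ 169.10°.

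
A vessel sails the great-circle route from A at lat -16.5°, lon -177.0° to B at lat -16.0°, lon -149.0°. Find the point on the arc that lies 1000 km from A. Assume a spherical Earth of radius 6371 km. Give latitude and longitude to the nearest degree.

≈ lat -17°, lon -168°

Convert each endpoint to a unit vector on the sphere (x = cos φ cos λ, y = cos φ sin λ, z = sin φ).
The central angle between the endpoints is δ = arccos(p₁·p₂) ≈ 0.469 rad (26.9°). The total great-circle distance is δ·R ≈ 0.469 × 6371 ≈ 2987 km, so the target fraction is f = 1000/2987 ≈ 0.335.
Interpolate at f ≈ 0.335 with slerp weights a = sin((1−f)δ)/sin δ ≈ 0.679, b = sin(fδ)/sin δ ≈ 0.346.
p = a·p₁ + b·p₂ ≈ (-0.935, -0.205, -0.288); φ = arcsin(p_z) ≈ -16.75°, λ = atan2(p_y, p_x) ≈ -167.62°.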